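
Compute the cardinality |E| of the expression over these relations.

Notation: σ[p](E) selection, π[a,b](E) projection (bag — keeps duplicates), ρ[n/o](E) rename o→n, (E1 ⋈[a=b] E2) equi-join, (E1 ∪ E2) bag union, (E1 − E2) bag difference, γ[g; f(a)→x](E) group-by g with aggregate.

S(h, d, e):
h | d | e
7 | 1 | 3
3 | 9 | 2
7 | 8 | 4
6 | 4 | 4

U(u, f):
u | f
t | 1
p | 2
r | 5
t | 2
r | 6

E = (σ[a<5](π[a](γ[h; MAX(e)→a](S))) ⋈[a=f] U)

Per-node cardinality:
  S → 4
  γ[h; MAX(e)→a](S) → 3
  π[a](γ[h; MAX(e)→a](S)) → 3
  σ[a<5](π[a](γ[h; MAX(e)→a](S))) → 3
  U → 5
  (σ[a<5](π[a](γ[h; MAX(e)→a](S))) ⋈[a=f] U) → 2

|E| = 2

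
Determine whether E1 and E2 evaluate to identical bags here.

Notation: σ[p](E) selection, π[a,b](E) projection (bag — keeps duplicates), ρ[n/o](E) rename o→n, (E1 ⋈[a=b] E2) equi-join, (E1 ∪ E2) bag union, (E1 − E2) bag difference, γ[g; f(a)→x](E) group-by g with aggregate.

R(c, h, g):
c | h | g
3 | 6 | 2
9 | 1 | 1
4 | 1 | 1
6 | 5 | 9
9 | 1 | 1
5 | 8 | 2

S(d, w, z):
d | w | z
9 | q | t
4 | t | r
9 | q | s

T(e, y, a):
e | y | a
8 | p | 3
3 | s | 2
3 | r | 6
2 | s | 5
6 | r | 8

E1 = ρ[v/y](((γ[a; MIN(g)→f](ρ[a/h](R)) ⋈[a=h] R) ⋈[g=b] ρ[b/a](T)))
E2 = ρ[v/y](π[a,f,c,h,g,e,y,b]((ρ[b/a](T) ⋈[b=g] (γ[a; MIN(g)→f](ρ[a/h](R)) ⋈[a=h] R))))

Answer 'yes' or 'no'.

E1 subexpression sizes:
  R → 6
  ρ[a/h](R) → 6
  γ[a; MIN(g)→f](ρ[a/h](R)) → 4
  R → 6
  (γ[a; MIN(g)→f](ρ[a/h](R)) ⋈[a=h] R) → 6
  T → 5
  ρ[b/a](T) → 5
  ((γ[a; MIN(g)→f](ρ[a/h](R)) ⋈[a=h] R) ⋈[g=b] ρ[b/a](T)) → 2
  ρ[v/y](((γ[a; MIN(g)→f](ρ[a/h](R)) ⋈[a=h] R) ⋈[g=b] ρ[b/a](T))) → 2
E2 subexpression sizes:
  T → 5
  ρ[b/a](T) → 5
  R → 6
  ρ[a/h](R) → 6
  γ[a; MIN(g)→f](ρ[a/h](R)) → 4
  R → 6
  (γ[a; MIN(g)→f](ρ[a/h](R)) ⋈[a=h] R) → 6
  (ρ[b/a](T) ⋈[b=g] (γ[a; MIN(g)→f](ρ[a/h](R)) ⋈[a=h] R)) → 2
  π[a,f,c,h,g,e,y,b]((ρ[b/a](T) ⋈[b=g] (γ[a; MIN(g)→f](ρ[a/h](R)) ⋈[a=h] R))) → 2
  ρ[v/y](π[a,f,c,h,g,e,y,b]((ρ[b/a](T) ⋈[b=g] (γ[a; MIN(g)→f](ρ[a/h](R)) ⋈[a=h] R)))) → 2

E1 and E2 produce the same multiset:
a | f | c | h | g | e | v | b
6 | 2 | 3 | 6 | 2 | 3 | s | 2
8 | 2 | 5 | 8 | 2 | 3 | s | 2

yes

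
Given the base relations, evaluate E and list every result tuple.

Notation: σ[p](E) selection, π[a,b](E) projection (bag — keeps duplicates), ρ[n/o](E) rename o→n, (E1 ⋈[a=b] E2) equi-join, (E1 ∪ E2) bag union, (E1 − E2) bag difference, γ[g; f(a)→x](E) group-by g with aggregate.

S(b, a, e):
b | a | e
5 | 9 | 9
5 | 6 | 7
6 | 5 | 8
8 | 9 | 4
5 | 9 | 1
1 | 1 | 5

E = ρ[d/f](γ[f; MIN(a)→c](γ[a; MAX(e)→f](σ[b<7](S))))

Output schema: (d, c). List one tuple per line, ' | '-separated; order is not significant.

Per-node cardinality:
  S → 6
  σ[b<7](S) → 5
  γ[a; MAX(e)→f](σ[b<7](S)) → 4
  γ[f; MIN(a)→c](γ[a; MAX(e)→f](σ[b<7](S))) → 4
  ρ[d/f](γ[f; MIN(a)→c](γ[a; MAX(e)→f](σ[b<7](S)))) → 4

== RESULT ==
d | c
5 | 1
7 | 6
8 | 5
9 | 9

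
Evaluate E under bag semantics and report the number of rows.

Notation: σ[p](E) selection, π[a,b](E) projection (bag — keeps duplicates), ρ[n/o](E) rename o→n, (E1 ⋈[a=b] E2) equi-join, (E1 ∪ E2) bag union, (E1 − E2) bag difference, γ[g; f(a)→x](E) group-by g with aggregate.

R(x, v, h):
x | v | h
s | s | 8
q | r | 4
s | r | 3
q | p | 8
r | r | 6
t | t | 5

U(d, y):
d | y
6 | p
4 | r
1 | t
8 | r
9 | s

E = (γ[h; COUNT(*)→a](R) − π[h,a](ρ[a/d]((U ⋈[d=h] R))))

Subexpression sizes:
  R → 6
  γ[h; COUNT(*)→a](R) → 5
  U → 5
  R → 6
  (U ⋈[d=h] R) → 4
  ρ[a/d]((U ⋈[d=h] R)) → 4
  π[h,a](ρ[a/d]((U ⋈[d=h] R))) → 4
  (γ[h; COUNT(*)→a](R) − π[h,a](ρ[a/d]((U ⋈[d=h] R)))) → 5

|E| = 5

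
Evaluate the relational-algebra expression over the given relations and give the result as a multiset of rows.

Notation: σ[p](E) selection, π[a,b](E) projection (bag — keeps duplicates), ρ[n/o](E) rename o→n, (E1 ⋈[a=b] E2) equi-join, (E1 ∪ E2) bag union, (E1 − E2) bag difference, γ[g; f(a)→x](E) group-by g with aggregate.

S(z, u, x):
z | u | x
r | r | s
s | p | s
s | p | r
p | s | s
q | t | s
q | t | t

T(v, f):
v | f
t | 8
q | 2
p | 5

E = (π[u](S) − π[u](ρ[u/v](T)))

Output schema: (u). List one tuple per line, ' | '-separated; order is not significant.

Per-node cardinality:
  S → 6
  π[u](S) → 6
  T → 3
  ρ[u/v](T) → 3
  π[u](ρ[u/v](T)) → 3
  (π[u](S) − π[u](ρ[u/v](T))) → 4

== RESULT ==
u
p
r
s
t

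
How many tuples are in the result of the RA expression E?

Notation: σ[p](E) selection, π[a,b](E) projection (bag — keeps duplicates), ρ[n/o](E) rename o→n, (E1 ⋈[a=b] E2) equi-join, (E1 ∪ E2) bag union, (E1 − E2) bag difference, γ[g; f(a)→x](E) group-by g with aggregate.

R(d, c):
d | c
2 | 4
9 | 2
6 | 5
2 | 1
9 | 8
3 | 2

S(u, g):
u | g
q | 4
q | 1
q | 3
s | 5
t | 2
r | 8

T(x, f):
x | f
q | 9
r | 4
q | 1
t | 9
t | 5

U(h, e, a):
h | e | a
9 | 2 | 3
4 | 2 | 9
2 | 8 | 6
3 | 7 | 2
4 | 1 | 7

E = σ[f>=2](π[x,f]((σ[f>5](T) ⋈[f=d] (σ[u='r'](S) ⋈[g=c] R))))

Subexpression sizes:
  T → 5
  σ[f>5](T) → 2
  S → 6
  σ[u='r'](S) → 1
  R → 6
  (σ[u='r'](S) ⋈[g=c] R) → 1
  (σ[f>5](T) ⋈[f=d] (σ[u='r'](S) ⋈[g=c] R)) → 2
  π[x,f]((σ[f>5](T) ⋈[f=d] (σ[u='r'](S) ⋈[g=c] R))) → 2
  σ[f>=2](π[x,f]((σ[f>5](T) ⋈[f=d] (σ[u='r'](S) ⋈[g=c] R)))) → 2

|E| = 2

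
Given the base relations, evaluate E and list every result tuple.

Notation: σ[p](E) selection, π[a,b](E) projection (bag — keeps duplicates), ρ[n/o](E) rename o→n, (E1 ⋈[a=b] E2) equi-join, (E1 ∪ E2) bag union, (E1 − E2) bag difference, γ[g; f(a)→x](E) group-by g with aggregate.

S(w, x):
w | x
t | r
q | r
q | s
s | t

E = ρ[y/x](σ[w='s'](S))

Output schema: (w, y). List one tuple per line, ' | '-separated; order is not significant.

Row counts bottom-up:
  S → 4
  σ[w='s'](S) → 1
  ρ[y/x](σ[w='s'](S)) → 1

== RESULT ==
w | y
s | t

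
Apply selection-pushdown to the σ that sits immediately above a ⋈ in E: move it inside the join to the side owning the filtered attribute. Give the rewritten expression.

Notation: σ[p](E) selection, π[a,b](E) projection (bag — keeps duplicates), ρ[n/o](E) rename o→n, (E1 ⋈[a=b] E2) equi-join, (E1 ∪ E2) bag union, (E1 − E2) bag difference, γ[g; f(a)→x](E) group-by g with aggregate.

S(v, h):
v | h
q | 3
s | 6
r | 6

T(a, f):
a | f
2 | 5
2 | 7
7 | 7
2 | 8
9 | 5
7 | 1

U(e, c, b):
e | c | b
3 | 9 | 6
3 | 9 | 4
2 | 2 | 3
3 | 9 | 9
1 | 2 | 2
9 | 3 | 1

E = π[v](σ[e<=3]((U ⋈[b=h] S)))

σ filters on e, owned by the left side.
E' = π[v]((σ[e<=3](U) ⋈[b=h] S))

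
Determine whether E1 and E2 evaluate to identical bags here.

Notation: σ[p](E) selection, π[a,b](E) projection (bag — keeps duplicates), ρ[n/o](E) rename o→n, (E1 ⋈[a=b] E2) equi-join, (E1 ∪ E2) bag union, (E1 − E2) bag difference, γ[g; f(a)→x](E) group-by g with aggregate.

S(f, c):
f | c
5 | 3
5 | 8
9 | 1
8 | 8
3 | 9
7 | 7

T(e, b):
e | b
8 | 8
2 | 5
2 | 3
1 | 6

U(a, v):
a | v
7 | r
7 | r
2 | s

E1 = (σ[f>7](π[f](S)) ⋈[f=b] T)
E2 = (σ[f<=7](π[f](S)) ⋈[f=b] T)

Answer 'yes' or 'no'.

E1 row counts bottom-up:
  S → 6
  π[f](S) → 6
  σ[f>7](π[f](S)) → 2
  T → 4
  (σ[f>7](π[f](S)) ⋈[f=b] T) → 1
E2 row counts bottom-up:
  S → 6
  π[f](S) → 6
  σ[f<=7](π[f](S)) → 4
  T → 4
  (σ[f<=7](π[f](S)) ⋈[f=b] T) → 3

E1 result:
f | e | b
8 | 8 | 8
E2 result:
f | e | b
3 | 2 | 3
5 | 2 | 5
5 | 2 | 5
Witness: (8, 8, 8) appears 1× in E1 but 0× in E2.

no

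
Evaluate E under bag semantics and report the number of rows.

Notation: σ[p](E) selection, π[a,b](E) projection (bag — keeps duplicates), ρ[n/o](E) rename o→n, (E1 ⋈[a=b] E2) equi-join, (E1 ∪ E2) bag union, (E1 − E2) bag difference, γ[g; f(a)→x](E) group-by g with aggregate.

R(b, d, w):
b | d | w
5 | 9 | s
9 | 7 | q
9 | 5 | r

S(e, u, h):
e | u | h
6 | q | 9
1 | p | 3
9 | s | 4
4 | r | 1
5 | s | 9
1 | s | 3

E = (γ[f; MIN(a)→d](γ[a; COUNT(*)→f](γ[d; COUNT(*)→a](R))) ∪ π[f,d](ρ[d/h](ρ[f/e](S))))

Stepwise |·|:
  R → 3
  γ[d; COUNT(*)→a](R) → 3
  γ[a; COUNT(*)→f](γ[d; COUNT(*)→a](R)) → 1
  γ[f; MIN(a)→d](γ[a; COUNT(*)→f](γ[d; COUNT(*)→a](R))) → 1
  S → 6
  ρ[f/e](S) → 6
  ρ[d/h](ρ[f/e](S)) → 6
  π[f,d](ρ[d/h](ρ[f/e](S))) → 6
  (γ[f; MIN(a)→d](γ[a; COUNT(*)→f](γ[d; COUNT(*)→a](R))) ∪ π[f,d](ρ[d/h](ρ[f/e](S)))) → 7

|E| = 7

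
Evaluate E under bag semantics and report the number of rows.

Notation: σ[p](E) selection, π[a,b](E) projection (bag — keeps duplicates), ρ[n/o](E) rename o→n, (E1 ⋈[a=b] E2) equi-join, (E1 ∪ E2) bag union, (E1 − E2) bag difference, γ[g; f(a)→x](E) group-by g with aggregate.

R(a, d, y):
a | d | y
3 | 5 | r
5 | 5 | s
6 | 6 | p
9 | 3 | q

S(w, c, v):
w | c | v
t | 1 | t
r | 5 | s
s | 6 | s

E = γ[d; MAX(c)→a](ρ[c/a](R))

Subexpression sizes:
  R → 4
  ρ[c/a](R) → 4
  γ[d; MAX(c)→a](ρ[c/a](R)) → 3

|E| = 3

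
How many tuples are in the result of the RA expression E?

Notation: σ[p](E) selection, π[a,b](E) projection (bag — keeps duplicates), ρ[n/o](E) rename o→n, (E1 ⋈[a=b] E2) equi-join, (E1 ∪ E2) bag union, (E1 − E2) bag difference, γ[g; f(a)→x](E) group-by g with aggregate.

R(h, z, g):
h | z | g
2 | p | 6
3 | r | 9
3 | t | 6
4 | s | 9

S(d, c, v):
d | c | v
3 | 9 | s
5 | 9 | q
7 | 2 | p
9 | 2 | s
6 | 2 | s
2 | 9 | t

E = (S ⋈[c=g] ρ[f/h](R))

Row counts bottom-up:
  S → 6
  R → 4
  ρ[f/h](R) → 4
  (S ⋈[c=g] ρ[f/h](R)) → 6

|E| = 6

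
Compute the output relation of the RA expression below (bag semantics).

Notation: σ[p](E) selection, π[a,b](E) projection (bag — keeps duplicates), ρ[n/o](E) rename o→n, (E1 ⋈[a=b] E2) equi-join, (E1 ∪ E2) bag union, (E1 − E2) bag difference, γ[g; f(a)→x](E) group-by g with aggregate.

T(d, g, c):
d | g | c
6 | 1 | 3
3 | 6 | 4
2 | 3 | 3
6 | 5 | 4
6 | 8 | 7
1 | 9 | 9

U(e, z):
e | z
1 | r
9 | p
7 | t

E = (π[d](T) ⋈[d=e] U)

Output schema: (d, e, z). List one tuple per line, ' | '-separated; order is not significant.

Stepwise |·|:
  T → 6
  π[d](T) → 6
  U → 3
  (π[d](T) ⋈[d=e] U) → 1

== RESULT ==
d | e | z
1 | 1 | r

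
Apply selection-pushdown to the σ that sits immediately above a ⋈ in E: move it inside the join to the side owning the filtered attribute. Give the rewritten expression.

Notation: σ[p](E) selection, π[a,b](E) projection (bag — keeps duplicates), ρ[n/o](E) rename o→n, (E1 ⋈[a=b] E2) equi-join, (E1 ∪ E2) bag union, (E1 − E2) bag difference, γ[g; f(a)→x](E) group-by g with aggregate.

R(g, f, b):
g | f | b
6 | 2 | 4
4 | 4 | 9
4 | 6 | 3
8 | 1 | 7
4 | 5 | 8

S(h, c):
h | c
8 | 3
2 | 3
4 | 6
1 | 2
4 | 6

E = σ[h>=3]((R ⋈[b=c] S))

σ filters on h, owned by the right side.
E' = (R ⋈[b=c] σ[h>=3](S))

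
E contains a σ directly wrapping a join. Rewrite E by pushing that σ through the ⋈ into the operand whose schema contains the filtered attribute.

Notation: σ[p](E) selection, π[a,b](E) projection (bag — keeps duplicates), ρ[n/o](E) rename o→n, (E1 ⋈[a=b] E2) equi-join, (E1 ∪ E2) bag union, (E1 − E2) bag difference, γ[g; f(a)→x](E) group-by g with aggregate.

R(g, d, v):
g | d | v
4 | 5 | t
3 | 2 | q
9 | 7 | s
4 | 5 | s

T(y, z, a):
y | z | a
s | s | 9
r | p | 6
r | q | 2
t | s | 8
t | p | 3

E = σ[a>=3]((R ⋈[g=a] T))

σ filters on a, owned by the right side.
E' = (R ⋈[g=a] σ[a>=3](T))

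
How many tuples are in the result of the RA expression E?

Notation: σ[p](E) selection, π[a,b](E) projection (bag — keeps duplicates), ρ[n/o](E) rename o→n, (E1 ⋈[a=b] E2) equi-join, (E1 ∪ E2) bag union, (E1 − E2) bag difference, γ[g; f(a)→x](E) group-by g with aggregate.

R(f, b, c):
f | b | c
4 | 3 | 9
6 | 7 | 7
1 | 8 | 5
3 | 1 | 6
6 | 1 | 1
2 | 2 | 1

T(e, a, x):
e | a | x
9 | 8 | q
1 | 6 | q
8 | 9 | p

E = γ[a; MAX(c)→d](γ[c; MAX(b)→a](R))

Per-node cardinality:
  R → 6
  γ[c; MAX(b)→a](R) → 5
  γ[a; MAX(c)→d](γ[c; MAX(b)→a](R)) → 5

|E| = 5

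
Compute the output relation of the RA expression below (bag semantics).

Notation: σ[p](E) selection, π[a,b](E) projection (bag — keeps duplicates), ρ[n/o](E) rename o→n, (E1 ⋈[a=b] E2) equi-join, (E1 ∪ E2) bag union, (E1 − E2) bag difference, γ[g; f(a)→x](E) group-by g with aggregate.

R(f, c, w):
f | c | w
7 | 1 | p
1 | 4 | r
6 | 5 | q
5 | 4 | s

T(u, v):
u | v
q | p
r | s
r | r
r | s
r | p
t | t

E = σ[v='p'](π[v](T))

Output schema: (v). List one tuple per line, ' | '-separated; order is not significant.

Row counts bottom-up:
  T → 6
  π[v](T) → 6
  σ[v='p'](π[v](T)) → 2

== RESULT ==
v
p
p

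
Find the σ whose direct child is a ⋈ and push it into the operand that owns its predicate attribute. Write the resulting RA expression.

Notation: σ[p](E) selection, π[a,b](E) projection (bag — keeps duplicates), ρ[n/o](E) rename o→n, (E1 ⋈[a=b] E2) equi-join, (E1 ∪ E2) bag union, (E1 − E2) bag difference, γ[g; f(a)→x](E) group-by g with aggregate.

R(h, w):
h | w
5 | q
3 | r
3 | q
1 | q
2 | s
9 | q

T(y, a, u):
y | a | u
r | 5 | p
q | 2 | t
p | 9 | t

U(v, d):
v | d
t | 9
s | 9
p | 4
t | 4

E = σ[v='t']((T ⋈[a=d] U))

σ filters on v, owned by the right side.
E' = (T ⋈[a=d] σ[v='t'](U))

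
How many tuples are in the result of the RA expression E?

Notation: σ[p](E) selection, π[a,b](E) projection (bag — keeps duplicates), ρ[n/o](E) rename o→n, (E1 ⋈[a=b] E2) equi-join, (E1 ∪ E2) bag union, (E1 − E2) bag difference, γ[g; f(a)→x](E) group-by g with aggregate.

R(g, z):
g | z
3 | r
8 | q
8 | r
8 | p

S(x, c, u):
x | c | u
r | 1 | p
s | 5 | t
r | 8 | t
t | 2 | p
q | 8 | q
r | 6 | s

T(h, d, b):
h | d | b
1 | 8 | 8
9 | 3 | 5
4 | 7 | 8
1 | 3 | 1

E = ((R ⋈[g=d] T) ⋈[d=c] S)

Stepwise |·|:
  R → 4
  T → 4
  (R ⋈[g=d] T) → 5
  S → 6
  ((R ⋈[g=d] T) ⋈[d=c] S) → 6

|E| = 6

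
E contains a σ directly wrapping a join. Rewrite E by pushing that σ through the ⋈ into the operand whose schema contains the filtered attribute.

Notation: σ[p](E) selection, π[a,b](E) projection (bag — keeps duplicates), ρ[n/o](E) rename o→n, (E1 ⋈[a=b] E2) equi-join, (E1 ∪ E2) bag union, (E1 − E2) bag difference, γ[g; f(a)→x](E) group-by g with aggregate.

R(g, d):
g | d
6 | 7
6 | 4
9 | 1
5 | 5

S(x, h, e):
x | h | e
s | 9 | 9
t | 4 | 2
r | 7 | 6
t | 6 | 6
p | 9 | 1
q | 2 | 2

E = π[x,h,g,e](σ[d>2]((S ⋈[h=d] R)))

σ filters on d, owned by the right side.
E' = π[x,h,g,e]((S ⋈[h=d] σ[d>2](R)))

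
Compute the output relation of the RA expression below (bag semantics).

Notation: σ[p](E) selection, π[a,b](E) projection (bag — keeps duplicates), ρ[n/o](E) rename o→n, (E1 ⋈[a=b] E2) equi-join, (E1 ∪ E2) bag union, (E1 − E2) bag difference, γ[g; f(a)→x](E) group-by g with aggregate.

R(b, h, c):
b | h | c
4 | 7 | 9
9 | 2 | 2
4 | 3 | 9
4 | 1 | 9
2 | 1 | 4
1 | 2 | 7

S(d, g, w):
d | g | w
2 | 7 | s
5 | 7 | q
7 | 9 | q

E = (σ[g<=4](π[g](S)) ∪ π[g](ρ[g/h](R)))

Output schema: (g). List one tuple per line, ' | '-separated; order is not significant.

Per-node cardinality:
  S → 3
  π[g](S) → 3
  σ[g<=4](π[g](S)) → 0
  R → 6
  ρ[g/h](R) → 6
  π[g](ρ[g/h](R)) → 6
  (σ[g<=4](π[g](S)) ∪ π[g](ρ[g/h](R))) → 6

== RESULT ==
g
1
1
2
2
3
7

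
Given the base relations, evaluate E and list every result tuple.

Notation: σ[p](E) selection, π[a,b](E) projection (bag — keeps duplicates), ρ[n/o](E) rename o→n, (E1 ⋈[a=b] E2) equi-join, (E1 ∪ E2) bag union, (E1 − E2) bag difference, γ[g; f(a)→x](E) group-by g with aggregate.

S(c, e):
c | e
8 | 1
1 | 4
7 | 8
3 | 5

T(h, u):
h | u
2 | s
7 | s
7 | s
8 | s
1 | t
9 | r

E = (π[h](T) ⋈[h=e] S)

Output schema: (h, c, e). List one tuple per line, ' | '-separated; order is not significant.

Subexpression sizes:
  T → 6
  π[h](T) → 6
  S → 4
  (π[h](T) ⋈[h=e] S) → 2

== RESULT ==
h | c | e
1 | 8 | 1
8 | 7 | 8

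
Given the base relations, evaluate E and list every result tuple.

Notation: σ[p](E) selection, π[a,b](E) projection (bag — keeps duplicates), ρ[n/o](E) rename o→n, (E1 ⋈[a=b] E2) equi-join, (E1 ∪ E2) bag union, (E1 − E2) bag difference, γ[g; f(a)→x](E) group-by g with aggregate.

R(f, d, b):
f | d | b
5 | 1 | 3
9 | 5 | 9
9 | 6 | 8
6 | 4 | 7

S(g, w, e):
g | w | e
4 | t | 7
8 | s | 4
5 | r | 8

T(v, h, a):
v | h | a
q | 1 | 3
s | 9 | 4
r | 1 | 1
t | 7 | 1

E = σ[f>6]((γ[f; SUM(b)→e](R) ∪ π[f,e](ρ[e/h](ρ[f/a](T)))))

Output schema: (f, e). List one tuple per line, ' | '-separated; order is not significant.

Row counts bottom-up:
  R → 4
  γ[f; SUM(b)→e](R) → 3
  T → 4
  ρ[f/a](T) → 4
  ρ[e/h](ρ[f/a](T)) → 4
  π[f,e](ρ[e/h](ρ[f/a](T))) → 4
  (γ[f; SUM(b)→e](R) ∪ π[f,e](ρ[e/h](ρ[f/a](T)))) → 7
  σ[f>6]((γ[f; SUM(b)→e](R) ∪ π[f,e](ρ[e/h](ρ[f/a](T))))) → 1

== RESULT ==
f | e
9 | 17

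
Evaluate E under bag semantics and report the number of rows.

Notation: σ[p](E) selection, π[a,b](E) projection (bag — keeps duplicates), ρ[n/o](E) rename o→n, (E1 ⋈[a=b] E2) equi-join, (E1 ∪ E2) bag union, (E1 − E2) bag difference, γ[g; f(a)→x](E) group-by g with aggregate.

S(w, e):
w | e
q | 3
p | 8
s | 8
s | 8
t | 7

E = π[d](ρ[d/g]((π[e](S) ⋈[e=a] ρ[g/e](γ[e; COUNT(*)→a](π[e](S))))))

Stepwise |·|:
  S → 5
  π[e](S) → 5
  S → 5
  π[e](S) → 5
  γ[e; COUNT(*)→a](π[e](S)) → 3
  ρ[g/e](γ[e; COUNT(*)→a](π[e](S))) → 3
  (π[e](S) ⋈[e=a] ρ[g/e](γ[e; COUNT(*)→a](π[e](S)))) → 1
  ρ[d/g]((π[e](S) ⋈[e=a] ρ[g/e](γ[e; COUNT(*)→a](π[e](S))))) → 1
  π[d](ρ[d/g]((π[e](S) ⋈[e=a] ρ[g/e](γ[e; COUNT(*)→a](π[e](S)))))) → 1

|E| = 1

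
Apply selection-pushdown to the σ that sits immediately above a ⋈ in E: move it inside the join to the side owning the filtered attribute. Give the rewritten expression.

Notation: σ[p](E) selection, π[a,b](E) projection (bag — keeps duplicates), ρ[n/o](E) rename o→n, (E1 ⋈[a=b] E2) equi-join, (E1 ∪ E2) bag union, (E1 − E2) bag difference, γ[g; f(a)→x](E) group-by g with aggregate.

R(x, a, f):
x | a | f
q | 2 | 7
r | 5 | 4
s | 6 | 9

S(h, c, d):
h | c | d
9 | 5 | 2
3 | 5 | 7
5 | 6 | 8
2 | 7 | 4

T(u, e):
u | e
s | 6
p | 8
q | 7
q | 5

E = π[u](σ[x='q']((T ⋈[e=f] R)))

σ filters on x, owned by the right side.
E' = π[u]((T ⋈[e=f] σ[x='q'](R)))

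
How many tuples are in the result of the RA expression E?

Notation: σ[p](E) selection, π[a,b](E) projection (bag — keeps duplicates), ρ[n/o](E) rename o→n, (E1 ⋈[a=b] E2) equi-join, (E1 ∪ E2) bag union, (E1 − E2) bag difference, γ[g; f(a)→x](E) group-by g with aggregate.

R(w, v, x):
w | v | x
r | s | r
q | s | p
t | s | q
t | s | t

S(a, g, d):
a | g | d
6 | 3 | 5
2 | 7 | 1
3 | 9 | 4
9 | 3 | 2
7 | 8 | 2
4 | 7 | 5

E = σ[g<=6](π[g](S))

Row counts bottom-up:
  S → 6
  π[g](S) → 6
  σ[g<=6](π[g](S)) → 2

|E| = 2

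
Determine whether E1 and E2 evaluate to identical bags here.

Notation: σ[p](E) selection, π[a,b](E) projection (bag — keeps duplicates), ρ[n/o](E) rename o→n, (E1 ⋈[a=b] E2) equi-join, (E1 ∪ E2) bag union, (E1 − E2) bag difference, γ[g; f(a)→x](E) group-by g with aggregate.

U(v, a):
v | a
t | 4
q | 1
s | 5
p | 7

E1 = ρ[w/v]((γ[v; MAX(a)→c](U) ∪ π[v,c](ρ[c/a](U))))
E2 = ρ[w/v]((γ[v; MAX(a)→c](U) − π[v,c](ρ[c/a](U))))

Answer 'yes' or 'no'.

E1 subexpression sizes:
  U → 4
  γ[v; MAX(a)→c](U) → 4
  U → 4
  ρ[c/a](U) → 4
  π[v,c](ρ[c/a](U)) → 4
  (γ[v; MAX(a)→c](U) ∪ π[v,c](ρ[c/a](U))) → 8
  ρ[w/v]((γ[v; MAX(a)→c](U) ∪ π[v,c](ρ[c/a](U)))) → 8
E2 subexpression sizes:
  U → 4
  γ[v; MAX(a)→c](U) → 4
  U → 4
  ρ[c/a](U) → 4
  π[v,c](ρ[c/a](U)) → 4
  (γ[v; MAX(a)→c](U) − π[v,c](ρ[c/a](U))) → 0
  ρ[w/v]((γ[v; MAX(a)→c](U) − π[v,c](ρ[c/a](U)))) → 0

E1 result:
w | c
p | 7
p | 7
q | 1
q | 1
s | 5
s | 5
t | 4
t | 4
E2 result:
w | c
(0 rows)
Witness: ('s', 5) appears 2× in E1 but 0× in E2.

no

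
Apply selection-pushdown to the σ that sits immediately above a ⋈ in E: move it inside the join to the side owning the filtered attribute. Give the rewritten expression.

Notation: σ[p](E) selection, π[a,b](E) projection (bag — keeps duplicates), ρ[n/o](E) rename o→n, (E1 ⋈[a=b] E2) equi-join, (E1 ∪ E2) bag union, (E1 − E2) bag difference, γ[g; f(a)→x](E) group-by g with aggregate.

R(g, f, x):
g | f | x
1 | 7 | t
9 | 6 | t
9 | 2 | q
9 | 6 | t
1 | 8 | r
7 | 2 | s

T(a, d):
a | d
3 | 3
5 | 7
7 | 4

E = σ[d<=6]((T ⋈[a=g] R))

σ filters on d, owned by the left side.
E' = (σ[d<=6](T) ⋈[a=g] R)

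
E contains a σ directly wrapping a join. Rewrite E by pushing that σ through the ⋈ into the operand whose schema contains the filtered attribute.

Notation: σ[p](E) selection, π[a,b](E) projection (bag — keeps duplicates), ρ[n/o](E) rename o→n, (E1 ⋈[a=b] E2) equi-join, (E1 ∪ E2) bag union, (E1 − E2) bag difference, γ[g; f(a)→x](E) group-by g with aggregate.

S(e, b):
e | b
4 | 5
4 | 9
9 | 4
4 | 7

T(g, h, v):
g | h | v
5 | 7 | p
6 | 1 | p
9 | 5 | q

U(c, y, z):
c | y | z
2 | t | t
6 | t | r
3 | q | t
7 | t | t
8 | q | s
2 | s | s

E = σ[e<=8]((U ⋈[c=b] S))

σ filters on e, owned by the right side.
E' = (U ⋈[c=b] σ[e<=8](S))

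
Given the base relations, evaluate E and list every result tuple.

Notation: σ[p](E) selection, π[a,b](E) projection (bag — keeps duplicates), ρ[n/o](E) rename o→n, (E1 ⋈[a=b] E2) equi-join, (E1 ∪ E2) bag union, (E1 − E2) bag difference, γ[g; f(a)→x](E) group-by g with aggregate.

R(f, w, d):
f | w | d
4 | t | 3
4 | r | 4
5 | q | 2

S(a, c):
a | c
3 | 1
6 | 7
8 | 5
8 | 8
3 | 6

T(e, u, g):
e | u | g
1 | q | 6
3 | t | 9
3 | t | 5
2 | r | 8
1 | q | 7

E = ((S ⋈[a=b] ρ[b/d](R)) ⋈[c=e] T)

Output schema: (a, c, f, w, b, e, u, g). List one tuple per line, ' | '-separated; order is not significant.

Stepwise |·|:
  S → 5
  R → 3
  ρ[b/d](R) → 3
  (S ⋈[a=b] ρ[b/d](R)) → 2
  T → 5
  ((S ⋈[a=b] ρ[b/d](R)) ⋈[c=e] T) → 2

== RESULT ==
a | c | f | w | b | e | u | g
3 | 1 | 4 | t | 3 | 1 | q | 6
3 | 1 | 4 | t | 3 | 1 | q | 7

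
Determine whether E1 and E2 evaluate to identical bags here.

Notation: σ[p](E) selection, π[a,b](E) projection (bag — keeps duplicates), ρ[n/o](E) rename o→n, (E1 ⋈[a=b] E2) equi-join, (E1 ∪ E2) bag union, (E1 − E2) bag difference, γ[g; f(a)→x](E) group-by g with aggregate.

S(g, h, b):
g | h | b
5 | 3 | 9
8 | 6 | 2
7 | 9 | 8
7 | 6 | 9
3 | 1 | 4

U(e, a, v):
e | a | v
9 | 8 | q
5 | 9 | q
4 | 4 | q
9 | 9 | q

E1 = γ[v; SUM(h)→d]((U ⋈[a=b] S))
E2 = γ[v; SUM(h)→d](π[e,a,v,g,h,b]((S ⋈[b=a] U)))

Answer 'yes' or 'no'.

E1 subexpression sizes:
  U → 4
  S → 5
  (U ⋈[a=b] S) → 6
  γ[v; SUM(h)→d]((U ⋈[a=b] S)) → 1
E2 subexpression sizes:
  S → 5
  U → 4
  (S ⋈[b=a] U) → 6
  π[e,a,v,g,h,b]((S ⋈[b=a] U)) → 6
  γ[v; SUM(h)→d](π[e,a,v,g,h,b]((S ⋈[b=a] U))) → 1

E1 and E2 produce the same multiset:
v | d
q | 28

yes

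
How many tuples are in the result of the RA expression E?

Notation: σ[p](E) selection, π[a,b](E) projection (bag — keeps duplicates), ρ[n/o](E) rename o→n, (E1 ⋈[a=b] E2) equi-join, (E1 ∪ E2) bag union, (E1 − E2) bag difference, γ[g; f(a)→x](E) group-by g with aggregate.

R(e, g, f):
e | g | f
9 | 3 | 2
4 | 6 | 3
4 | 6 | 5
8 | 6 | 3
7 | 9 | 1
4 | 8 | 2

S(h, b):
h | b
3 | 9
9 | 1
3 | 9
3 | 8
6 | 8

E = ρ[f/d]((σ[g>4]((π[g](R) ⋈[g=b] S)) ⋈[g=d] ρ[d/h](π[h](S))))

Subexpression sizes:
  R → 6
  π[g](R) → 6
  S → 5
  (π[g](R) ⋈[g=b] S) → 4
  σ[g>4]((π[g](R) ⋈[g=b] S)) → 4
  S → 5
  π[h](S) → 5
  ρ[d/h](π[h](S)) → 5
  (σ[g>4]((π[g](R) ⋈[g=b] S)) ⋈[g=d] ρ[d/h](π[h](S))) → 2
  ρ[f/d]((σ[g>4]((π[g](R) ⋈[g=b] S)) ⋈[g=d] ρ[d/h](π[h](S)))) → 2

|E| = 2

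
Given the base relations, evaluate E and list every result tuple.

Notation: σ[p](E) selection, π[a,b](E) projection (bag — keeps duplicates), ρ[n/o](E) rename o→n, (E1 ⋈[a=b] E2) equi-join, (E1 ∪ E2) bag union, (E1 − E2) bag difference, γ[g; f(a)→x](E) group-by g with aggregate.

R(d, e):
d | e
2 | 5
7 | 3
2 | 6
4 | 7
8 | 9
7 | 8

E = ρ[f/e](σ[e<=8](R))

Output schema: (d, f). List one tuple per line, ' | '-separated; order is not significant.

Stepwise |·|:
  R → 6
  σ[e<=8](R) → 5
  ρ[f/e](σ[e<=8](R)) → 5

== RESULT ==
d | f
2 | 5
2 | 6
4 | 7
7 | 3
7 | 8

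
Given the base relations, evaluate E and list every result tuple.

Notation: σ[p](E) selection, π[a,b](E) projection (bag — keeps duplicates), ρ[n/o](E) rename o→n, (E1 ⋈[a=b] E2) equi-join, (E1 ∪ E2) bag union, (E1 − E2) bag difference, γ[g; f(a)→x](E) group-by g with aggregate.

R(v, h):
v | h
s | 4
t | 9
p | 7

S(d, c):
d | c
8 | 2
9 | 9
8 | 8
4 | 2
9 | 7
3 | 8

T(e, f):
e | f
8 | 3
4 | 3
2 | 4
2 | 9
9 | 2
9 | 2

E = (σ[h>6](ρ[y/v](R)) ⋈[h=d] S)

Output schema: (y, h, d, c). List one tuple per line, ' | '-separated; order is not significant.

Subexpression sizes:
  R → 3
  ρ[y/v](R) → 3
  σ[h>6](ρ[y/v](R)) → 2
  S → 6
  (σ[h>6](ρ[y/v](R)) ⋈[h=d] S) → 2

== RESULT ==
y | h | d | c
t | 9 | 9 | 7
t | 9 | 9 | 9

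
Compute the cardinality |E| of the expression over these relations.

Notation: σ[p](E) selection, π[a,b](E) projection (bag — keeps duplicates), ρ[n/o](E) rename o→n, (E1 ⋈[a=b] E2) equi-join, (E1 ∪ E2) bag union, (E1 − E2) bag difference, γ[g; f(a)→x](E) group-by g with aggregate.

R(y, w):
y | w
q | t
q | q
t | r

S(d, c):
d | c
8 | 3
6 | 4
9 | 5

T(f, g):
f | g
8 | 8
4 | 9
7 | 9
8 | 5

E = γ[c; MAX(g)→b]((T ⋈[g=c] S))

Stepwise |·|:
  T → 4
  S → 3
  (T ⋈[g=c] S) → 1
  γ[c; MAX(g)→b]((T ⋈[g=c] S)) → 1

|E| = 1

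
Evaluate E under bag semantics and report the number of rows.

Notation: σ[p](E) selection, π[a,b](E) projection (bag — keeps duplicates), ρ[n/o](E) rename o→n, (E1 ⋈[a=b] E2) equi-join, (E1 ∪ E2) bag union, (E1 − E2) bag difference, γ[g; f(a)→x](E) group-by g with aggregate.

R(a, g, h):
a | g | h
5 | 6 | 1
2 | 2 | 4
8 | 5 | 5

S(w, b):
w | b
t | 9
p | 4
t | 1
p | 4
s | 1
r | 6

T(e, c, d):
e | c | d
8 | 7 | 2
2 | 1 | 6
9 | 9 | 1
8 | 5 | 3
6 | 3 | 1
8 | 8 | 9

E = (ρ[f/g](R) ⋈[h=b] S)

Subexpression sizes:
  R → 3
  ρ[f/g](R) → 3
  S → 6
  (ρ[f/g](R) ⋈[h=b] S) → 4

|E| = 4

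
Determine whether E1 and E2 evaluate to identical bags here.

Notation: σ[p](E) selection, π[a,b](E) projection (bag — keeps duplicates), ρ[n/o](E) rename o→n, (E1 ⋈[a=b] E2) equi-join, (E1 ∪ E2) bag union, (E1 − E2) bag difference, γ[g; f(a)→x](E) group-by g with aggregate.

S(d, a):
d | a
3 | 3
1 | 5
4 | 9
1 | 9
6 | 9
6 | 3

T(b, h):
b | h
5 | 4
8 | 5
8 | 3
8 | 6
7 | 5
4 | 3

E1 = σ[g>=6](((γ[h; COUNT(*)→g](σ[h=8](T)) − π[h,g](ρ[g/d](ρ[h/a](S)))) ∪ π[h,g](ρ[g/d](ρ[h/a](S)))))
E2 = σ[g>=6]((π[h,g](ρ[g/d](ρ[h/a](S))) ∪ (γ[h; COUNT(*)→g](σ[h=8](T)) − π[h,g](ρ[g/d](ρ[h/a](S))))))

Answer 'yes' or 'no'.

E1 per-node cardinality:
  T → 6
  σ[h=8](T) → 0
  γ[h; COUNT(*)→g](σ[h=8](T)) → 0
  S → 6
  ρ[h/a](S) → 6
  ρ[g/d](ρ[h/a](S)) → 6
  π[h,g](ρ[g/d](ρ[h/a](S))) → 6
  (γ[h; COUNT(*)→g](σ[h=8](T)) − π[h,g](ρ[g/d](ρ[h/a](S)))) → 0
  S → 6
  ρ[h/a](S) → 6
  ρ[g/d](ρ[h/a](S)) → 6
  π[h,g](ρ[g/d](ρ[h/a](S))) → 6
  ((γ[h; COUNT(*)→g](σ[h=8](T)) − π[h,g](ρ[g/d](ρ[h/a](S)))) ∪ π[h,g](ρ[g/d](ρ[h/a](S)))) → 6
  σ[g>=6](((γ[h; COUNT(*)→g](σ[h=8](T)) − π[h,g](ρ[g/d](ρ[h/a](S)))) ∪ π[h,g](ρ[g/d](ρ[h/a](S))))) → 2
E2 per-node cardinality:
  S → 6
  ρ[h/a](S) → 6
  ρ[g/d](ρ[h/a](S)) → 6
  π[h,g](ρ[g/d](ρ[h/a](S))) → 6
  T → 6
  σ[h=8](T) → 0
  γ[h; COUNT(*)→g](σ[h=8](T)) → 0
  S → 6
  ρ[h/a](S) → 6
  ρ[g/d](ρ[h/a](S)) → 6
  π[h,g](ρ[g/d](ρ[h/a](S))) → 6
  (γ[h; COUNT(*)→g](σ[h=8](T)) − π[h,g](ρ[g/d](ρ[h/a](S)))) → 0
  (π[h,g](ρ[g/d](ρ[h/a](S))) ∪ (γ[h; COUNT(*)→g](σ[h=8](T)) − π[h,g](ρ[g/d](ρ[h/a](S))))) → 6
  σ[g>=6]((π[h,g](ρ[g/d](ρ[h/a](S))) ∪ (γ[h; COUNT(*)→g](σ[h=8](T)) − π[h,g](ρ[g/d](ρ[h/a](S)))))) → 2

E1 and E2 produce the same multiset:
h | g
3 | 6
9 | 6

yes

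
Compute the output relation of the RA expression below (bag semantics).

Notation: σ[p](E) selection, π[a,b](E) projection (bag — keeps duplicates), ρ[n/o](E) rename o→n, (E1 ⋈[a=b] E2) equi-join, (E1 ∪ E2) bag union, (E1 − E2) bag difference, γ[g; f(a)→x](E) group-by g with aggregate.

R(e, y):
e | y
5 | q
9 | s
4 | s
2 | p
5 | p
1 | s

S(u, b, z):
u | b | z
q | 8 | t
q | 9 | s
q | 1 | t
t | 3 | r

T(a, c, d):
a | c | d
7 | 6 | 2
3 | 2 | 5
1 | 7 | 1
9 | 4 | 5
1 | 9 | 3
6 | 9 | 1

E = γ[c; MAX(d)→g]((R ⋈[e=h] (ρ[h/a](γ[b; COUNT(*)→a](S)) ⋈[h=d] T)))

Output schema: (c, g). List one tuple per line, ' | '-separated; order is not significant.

Per-node cardinality:
  R → 6
  S → 4
  γ[b; COUNT(*)→a](S) → 4
  ρ[h/a](γ[b; COUNT(*)→a](S)) → 4
  T → 6
  (ρ[h/a](γ[b; COUNT(*)→a](S)) ⋈[h=d] T) → 8
  (R ⋈[e=h] (ρ[h/a](γ[b; COUNT(*)→a](S)) ⋈[h=d] T)) → 8
  γ[c; MAX(d)→g]((R ⋈[e=h] (ρ[h/a](γ[b; COUNT(*)→a](S)) ⋈[h=d] T))) → 2

== RESULT ==
c | g
7 | 1
9 | 1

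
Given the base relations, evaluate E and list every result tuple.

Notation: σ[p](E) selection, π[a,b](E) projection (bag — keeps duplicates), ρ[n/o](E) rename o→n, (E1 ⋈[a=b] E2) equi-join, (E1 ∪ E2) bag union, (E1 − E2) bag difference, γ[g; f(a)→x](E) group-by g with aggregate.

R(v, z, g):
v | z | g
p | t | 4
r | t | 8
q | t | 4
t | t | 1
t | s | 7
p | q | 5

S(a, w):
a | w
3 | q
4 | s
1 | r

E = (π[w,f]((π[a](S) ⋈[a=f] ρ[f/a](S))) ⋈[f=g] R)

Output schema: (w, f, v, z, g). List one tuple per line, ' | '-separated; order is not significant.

Subexpression sizes:
  S → 3
  π[a](S) → 3
  S → 3
  ρ[f/a](S) → 3
  (π[a](S) ⋈[a=f] ρ[f/a](S)) → 3
  π[w,f]((π[a](S) ⋈[a=f] ρ[f/a](S))) → 3
  R → 6
  (π[w,f]((π[a](S) ⋈[a=f] ρ[f/a](S))) ⋈[f=g] R) → 3

== RESULT ==
w | f | v | z | g
r | 1 | t | t | 1
s | 4 | p | t | 4
s | 4 | q | t | 4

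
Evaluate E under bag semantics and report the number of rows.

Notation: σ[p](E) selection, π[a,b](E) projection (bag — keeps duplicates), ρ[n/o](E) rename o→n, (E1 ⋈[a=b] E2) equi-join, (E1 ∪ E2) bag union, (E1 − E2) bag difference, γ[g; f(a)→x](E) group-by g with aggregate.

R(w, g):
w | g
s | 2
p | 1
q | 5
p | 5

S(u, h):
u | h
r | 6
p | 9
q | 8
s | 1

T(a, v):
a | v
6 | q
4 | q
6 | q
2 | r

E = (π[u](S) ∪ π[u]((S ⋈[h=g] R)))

Stepwise |·|:
  S → 4
  π[u](S) → 4
  S → 4
  R → 4
  (S ⋈[h=g] R) → 1
  π[u]((S ⋈[h=g] R)) → 1
  (π[u](S) ∪ π[u]((S ⋈[h=g] R))) → 5

|E| = 5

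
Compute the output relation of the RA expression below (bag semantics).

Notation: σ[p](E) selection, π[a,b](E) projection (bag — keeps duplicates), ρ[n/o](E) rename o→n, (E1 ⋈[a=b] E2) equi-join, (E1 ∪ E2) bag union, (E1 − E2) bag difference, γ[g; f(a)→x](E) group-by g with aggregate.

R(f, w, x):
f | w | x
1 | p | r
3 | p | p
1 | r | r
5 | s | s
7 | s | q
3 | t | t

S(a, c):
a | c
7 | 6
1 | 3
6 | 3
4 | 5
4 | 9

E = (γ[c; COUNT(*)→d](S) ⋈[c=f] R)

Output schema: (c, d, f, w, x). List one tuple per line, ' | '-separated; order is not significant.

Stepwise |·|:
  S → 5
  γ[c; COUNT(*)→d](S) → 4
  R → 6
  (γ[c; COUNT(*)→d](S) ⋈[c=f] R) → 3

== RESULT ==
c | d | f | w | x
3 | 2 | 3 | p | p
3 | 2 | 3 | t | t
5 | 1 | 5 | s | s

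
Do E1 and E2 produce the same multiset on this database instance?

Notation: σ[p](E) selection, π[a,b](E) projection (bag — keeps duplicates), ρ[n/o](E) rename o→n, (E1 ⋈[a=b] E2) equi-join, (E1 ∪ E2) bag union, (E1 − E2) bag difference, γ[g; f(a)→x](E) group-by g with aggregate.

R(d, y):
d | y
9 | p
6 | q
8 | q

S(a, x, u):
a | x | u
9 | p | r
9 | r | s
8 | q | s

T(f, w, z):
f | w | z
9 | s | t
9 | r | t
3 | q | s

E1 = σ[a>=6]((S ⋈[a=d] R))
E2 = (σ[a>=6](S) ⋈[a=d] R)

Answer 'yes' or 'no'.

E1 row counts bottom-up:
  S → 3
  R → 3
  (S ⋈[a=d] R) → 3
  σ[a>=6]((S ⋈[a=d] R)) → 3
E2 row counts bottom-up:
  S → 3
  σ[a>=6](S) → 3
  R → 3
  (σ[a>=6](S) ⋈[a=d] R) → 3

E1 and E2 produce the same multiset:
a | x | u | d | y
8 | q | s | 8 | q
9 | p | r | 9 | p
9 | r | s | 9 | p

yes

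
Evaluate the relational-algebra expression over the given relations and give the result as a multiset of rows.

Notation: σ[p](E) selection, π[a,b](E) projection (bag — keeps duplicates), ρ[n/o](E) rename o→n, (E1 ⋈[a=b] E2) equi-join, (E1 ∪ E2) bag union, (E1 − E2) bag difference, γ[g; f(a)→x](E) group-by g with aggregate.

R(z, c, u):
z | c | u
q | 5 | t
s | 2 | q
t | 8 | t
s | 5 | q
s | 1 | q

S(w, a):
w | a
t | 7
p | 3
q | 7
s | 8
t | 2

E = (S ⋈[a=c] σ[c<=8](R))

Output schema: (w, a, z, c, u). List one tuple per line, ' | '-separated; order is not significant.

Subexpression sizes:
  S → 5
  R → 5
  σ[c<=8](R) → 5
  (S ⋈[a=c] σ[c<=8](R)) → 2

== RESULT ==
w | a | z | c | u
s | 8 | t | 8 | t
t | 2 | s | 2 | q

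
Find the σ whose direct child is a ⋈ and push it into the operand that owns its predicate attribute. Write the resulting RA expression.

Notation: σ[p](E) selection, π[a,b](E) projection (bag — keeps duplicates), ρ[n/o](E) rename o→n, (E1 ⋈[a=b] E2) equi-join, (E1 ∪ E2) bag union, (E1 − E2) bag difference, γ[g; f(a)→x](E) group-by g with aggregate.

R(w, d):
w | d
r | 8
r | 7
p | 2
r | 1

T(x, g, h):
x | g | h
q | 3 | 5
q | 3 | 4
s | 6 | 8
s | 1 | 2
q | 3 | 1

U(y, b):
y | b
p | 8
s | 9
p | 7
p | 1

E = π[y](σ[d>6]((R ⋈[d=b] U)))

σ filters on d, owned by the left side.
E' = π[y]((σ[d>6](R) ⋈[d=b] U))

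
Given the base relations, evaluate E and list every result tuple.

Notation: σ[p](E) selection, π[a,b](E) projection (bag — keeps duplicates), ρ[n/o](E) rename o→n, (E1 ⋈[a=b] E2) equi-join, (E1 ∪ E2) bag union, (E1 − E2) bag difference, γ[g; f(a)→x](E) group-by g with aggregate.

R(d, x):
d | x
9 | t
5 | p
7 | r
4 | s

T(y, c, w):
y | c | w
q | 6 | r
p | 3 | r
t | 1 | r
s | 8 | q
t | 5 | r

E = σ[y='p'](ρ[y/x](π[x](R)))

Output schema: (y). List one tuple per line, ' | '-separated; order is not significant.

Row counts bottom-up:
  R → 4
  π[x](R) → 4
  ρ[y/x](π[x](R)) → 4
  σ[y='p'](ρ[y/x](π[x](R))) → 1

== RESULT ==
y
p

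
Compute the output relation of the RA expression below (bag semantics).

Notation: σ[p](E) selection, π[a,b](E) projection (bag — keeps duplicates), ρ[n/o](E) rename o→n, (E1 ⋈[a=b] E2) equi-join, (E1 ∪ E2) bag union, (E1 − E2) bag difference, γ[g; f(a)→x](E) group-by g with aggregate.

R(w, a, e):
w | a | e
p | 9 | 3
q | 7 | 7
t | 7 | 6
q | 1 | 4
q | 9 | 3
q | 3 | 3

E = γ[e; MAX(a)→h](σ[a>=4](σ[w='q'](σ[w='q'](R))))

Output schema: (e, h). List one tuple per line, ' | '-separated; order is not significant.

Stepwise |·|:
  R → 6
  σ[w='q'](R) → 4
  σ[w='q'](σ[w='q'](R)) → 4
  σ[a>=4](σ[w='q'](σ[w='q'](R))) → 2
  γ[e; MAX(a)→h](σ[a>=4](σ[w='q'](σ[w='q'](R)))) → 2

== RESULT ==
e | h
3 | 9
7 | 7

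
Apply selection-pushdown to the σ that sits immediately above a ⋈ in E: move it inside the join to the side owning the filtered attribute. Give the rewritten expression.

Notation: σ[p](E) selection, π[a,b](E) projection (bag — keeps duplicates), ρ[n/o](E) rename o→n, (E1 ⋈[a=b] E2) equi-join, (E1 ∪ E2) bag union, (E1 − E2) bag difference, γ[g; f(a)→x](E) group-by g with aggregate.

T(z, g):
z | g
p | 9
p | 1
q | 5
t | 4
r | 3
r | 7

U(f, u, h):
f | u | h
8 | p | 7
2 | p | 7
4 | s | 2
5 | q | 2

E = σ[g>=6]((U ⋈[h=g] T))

σ filters on g, owned by the right side.
E' = (U ⋈[h=g] σ[g>=6](T))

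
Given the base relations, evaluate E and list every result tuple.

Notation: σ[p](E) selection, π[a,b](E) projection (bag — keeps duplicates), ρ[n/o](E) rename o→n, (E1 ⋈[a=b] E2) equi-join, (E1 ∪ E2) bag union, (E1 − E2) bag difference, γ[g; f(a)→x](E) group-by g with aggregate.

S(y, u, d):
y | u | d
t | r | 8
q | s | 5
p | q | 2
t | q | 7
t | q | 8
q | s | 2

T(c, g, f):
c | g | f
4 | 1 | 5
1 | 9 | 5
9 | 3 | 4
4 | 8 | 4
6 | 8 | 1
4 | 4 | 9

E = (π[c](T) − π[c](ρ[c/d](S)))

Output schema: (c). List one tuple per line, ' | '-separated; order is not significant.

Stepwise |·|:
  T → 6
  π[c](T) → 6
  S → 6
  ρ[c/d](S) → 6
  π[c](ρ[c/d](S)) → 6
  (π[c](T) − π[c](ρ[c/d](S))) → 6

== RESULT ==
c
1
4
4
4
6
9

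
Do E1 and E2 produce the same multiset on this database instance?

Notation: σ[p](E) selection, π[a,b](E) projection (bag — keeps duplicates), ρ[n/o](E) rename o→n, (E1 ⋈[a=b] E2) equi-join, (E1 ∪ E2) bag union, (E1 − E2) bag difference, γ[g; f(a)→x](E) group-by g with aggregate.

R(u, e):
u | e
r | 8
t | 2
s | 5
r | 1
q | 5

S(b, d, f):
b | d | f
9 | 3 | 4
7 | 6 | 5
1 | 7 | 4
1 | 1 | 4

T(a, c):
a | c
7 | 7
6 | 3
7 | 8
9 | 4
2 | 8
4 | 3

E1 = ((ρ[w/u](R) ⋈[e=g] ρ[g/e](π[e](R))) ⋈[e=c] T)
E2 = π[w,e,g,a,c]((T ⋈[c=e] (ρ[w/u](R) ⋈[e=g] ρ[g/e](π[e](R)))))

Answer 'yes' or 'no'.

E1 row counts bottom-up:
  R → 5
  ρ[w/u](R) → 5
  R → 5
  π[e](R) → 5
  ρ[g/e](π[e](R)) → 5
  (ρ[w/u](R) ⋈[e=g] ρ[g/e](π[e](R))) → 7
  T → 6
  ((ρ[w/u](R) ⋈[e=g] ρ[g/e](π[e](R))) ⋈[e=c] T) → 2
E2 row counts bottom-up:
  T → 6
  R → 5
  ρ[w/u](R) → 5
  R → 5
  π[e](R) → 5
  ρ[g/e](π[e](R)) → 5
  (ρ[w/u](R) ⋈[e=g] ρ[g/e](π[e](R))) → 7
  (T ⋈[c=e] (ρ[w/u](R) ⋈[e=g] ρ[g/e](π[e](R)))) → 2
  π[w,e,g,a,c]((T ⋈[c=e] (ρ[w/u](R) ⋈[e=g] ρ[g/e](π[e](R))))) → 2

E1 and E2 produce the same multiset:
w | e | g | a | c
r | 8 | 8 | 2 | 8
r | 8 | 8 | 7 | 8

yes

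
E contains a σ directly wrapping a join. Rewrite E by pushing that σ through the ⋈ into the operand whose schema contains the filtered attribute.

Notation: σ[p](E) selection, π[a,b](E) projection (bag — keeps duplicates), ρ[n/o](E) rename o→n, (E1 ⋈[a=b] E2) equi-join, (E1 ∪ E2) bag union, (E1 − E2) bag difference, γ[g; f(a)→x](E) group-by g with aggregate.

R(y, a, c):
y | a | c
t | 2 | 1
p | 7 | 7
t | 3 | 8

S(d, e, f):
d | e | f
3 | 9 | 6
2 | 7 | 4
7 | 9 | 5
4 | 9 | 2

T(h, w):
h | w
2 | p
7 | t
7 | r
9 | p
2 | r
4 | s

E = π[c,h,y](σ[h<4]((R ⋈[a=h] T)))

σ filters on h, owned by the right side.
E' = π[c,h,y]((R ⋈[a=h] σ[h<4](T)))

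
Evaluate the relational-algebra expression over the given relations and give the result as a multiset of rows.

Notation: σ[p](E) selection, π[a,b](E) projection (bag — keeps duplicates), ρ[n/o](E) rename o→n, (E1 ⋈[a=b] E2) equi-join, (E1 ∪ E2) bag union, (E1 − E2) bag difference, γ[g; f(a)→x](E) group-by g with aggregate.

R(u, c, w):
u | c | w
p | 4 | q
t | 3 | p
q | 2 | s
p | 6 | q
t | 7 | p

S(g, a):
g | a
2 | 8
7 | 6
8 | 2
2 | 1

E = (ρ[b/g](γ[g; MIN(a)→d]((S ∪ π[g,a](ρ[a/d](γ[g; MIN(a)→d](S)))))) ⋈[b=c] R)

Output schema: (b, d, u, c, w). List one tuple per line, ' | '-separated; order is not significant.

Row counts bottom-up:
  S → 4
  S → 4
  γ[g; MIN(a)→d](S) → 3
  ρ[a/d](γ[g; MIN(a)→d](S)) → 3
  π[g,a](ρ[a/d](γ[g; MIN(a)→d](S))) → 3
  (S ∪ π[g,a](ρ[a/d](γ[g; MIN(a)→d](S)))) → 7
  γ[g; MIN(a)→d]((S ∪ π[g,a](ρ[a/d](γ[g; MIN(a)→d](S))))) → 3
  ρ[b/g](γ[g; MIN(a)→d]((S ∪ π[g,a](ρ[a/d](γ[g; MIN(a)→d](S)))))) → 3
  R → 5
  (ρ[b/g](γ[g; MIN(a)→d]((S ∪ π[g,a](ρ[a/d](γ[g; MIN(a)→d](S)))))) ⋈[b=c] R) → 2

== RESULT ==
b | d | u | c | w
2 | 1 | q | 2 | s
7 | 6 | t | 7 | p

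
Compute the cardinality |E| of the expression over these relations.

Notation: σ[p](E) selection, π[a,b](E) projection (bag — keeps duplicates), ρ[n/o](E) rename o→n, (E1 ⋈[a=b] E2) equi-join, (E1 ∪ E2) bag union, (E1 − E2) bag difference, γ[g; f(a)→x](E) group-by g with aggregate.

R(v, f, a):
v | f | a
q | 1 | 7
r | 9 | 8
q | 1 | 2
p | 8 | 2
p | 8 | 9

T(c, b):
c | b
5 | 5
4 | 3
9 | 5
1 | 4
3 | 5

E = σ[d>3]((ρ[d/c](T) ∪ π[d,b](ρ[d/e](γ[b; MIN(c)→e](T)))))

Subexpression sizes:
  T → 5
  ρ[d/c](T) → 5
  T → 5
  γ[b; MIN(c)→e](T) → 3
  ρ[d/e](γ[b; MIN(c)→e](T)) → 3
  π[d,b](ρ[d/e](γ[b; MIN(c)→e](T))) → 3
  (ρ[d/c](T) ∪ π[d,b](ρ[d/e](γ[b; MIN(c)→e](T)))) → 8
  σ[d>3]((ρ[d/c](T) ∪ π[d,b](ρ[d/e](γ[b; MIN(c)→e](T))))) → 4

|E| = 4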